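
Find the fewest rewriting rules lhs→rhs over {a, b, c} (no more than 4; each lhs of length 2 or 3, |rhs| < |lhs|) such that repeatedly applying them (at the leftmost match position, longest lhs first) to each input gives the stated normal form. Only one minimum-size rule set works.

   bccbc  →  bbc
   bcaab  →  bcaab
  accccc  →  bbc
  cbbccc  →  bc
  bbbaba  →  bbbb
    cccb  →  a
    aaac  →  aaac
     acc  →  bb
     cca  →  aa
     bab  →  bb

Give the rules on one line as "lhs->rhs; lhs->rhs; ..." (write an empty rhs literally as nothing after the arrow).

acc->bb; ba->b; cb->; cc->a

  | bccbc => babc => bbc
  | bcaab
  | accccc => bbccc => bbac => bbc
  | cbbccc => bccc => bac => bc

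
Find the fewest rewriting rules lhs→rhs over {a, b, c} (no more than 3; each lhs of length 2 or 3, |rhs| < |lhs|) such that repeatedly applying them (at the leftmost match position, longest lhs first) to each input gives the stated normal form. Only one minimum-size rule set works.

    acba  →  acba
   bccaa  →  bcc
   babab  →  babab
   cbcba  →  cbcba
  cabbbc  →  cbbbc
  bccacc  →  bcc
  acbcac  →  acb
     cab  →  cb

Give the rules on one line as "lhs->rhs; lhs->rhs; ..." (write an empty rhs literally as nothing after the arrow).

  | acba
  | bccaa => bcca => bcc
  | babab
  | cbcba

ca->c; cac->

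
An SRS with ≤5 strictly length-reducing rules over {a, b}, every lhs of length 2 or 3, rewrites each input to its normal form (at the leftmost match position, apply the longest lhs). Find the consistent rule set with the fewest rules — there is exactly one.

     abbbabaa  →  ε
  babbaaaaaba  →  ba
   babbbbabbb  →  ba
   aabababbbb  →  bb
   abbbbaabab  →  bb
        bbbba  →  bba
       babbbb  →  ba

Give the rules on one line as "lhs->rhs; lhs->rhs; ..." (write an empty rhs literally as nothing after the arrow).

aa->; ab->b; baa->aa; bbb->ba

  | abbbabaa => bbbabaa => baabaa => aabaa => baa => aa => ε
  | babbaaaaaba => bbbaaaaaba => baaaaaaba => aaaaaaba => aaaaba => aaba => ba
  | babbbbabbb => bbbbbabbb => babbabbb => bbbabbb => baabbb => aabbb => bbb => ba
  | aabababbbb => bababbbb => bbabbbb => bbbbbb => babbb => bbbb => bab => bb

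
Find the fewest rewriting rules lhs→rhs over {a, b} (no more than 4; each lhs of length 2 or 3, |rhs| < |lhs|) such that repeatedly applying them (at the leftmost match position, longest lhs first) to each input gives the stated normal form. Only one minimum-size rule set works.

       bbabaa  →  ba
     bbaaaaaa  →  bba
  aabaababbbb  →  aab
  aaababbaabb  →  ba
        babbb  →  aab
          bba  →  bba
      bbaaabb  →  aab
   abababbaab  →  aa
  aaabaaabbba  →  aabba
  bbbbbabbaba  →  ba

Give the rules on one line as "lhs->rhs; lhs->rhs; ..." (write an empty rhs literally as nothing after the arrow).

aaa->ba; baa->ba; bab->bb; bbb->aa

  | bbabaa => bbbaa => aaaa => baa => ba
  | bbaaaaaa => bbaaaaa => bbaaaa => bbaaa => bbaa => bba
  | aabaababbbb => aabababbbb => aabbabbbb => aabbbbbb => aaaabbb => baabbb => babbb => bbbb => aab
  | aaababbaabb => bababbaabb => bbabbaabb => bbbbaabb => aabaabb => aababb => aabbb => aaaa => baa => ba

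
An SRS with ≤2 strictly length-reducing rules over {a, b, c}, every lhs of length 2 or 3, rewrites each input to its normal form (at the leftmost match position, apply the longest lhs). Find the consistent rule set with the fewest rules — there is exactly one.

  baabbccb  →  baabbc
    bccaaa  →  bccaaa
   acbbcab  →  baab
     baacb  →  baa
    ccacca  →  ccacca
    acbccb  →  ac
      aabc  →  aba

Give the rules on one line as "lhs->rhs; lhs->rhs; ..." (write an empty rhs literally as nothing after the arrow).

  | baabbccb => baabbc
  | bccaaa
  | acbbcab => abcab => baab
  | baacb => baa

abc->ba; cb->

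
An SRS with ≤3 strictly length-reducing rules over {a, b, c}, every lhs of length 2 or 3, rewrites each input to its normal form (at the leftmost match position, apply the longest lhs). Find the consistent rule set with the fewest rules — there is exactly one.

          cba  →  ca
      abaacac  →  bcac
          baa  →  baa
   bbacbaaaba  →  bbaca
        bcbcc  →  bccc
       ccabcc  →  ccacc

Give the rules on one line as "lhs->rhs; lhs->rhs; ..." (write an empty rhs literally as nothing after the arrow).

aaa->b; ab->a; cb->c

  | cba => ca
  | abaacac => aaacac => bcac
  | baa
  | bbacbaaaba => bbacaaaba => bbacbba => bbacba => bbaca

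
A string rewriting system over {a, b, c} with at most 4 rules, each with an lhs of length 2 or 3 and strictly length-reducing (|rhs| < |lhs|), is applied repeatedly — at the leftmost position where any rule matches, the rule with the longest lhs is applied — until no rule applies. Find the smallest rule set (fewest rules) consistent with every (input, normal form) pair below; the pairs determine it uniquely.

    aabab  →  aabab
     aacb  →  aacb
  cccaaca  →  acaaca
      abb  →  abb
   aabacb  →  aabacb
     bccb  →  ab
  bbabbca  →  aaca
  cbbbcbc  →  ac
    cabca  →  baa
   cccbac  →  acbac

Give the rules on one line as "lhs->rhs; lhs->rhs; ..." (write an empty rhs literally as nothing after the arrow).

  | aabab
  | aacb
  | cccaaca => acaaca
  | abb

bba->aa; bc->c; cac->ba; cc->a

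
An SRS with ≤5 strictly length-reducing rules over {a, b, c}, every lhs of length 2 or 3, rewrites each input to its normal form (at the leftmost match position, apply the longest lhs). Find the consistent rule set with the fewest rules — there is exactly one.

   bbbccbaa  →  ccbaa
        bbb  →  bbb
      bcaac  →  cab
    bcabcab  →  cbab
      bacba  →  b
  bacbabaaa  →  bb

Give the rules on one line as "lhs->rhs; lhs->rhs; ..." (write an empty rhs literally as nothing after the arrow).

aaa->; ac->b; acb->aa; bc->c

  | bbbccbaa => bbccbaa => bccbaa => ccbaa
  | bbb
  | bcaac => caac => cab
  | bcabcab => cabcab => cacab => cbab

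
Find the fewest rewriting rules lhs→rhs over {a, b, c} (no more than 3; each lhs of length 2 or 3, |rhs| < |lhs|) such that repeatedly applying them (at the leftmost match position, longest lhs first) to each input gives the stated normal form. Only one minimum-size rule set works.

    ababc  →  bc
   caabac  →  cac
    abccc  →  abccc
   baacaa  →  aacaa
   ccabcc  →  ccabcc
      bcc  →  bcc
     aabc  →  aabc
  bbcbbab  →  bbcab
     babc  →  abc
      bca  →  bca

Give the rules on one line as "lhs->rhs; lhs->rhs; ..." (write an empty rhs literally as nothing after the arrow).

aba->; ba->a

  | ababc => bc
  | caabac => cac
  | abccc
  | baacaa => aacaa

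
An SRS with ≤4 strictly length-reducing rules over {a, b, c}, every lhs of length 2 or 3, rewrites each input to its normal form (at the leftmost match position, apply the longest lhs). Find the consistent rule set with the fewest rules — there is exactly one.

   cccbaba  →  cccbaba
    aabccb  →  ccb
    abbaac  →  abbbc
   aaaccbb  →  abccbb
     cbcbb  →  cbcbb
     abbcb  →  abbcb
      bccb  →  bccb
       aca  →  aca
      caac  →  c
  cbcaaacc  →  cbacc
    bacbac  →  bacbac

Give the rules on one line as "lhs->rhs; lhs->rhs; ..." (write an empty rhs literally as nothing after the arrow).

  | cccbaba
  | aabccb => ccb
  | abbaac => abbbc
  | aaaccbb => abccbb

aab->; aac->bc; caa->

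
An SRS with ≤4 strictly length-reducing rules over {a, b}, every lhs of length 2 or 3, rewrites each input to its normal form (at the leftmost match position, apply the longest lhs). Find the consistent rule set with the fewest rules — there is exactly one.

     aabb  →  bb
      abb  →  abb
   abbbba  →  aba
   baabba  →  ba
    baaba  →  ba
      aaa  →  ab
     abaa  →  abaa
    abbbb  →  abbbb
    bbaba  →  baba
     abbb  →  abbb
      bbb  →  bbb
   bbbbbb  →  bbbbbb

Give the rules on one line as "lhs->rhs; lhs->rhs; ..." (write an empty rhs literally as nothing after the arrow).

aaa->ab; aab->b; bba->ba

  | aabb => bb
  | abb
  | abbbba => abbba => abba => aba
  | baabba => bbba => bba => ba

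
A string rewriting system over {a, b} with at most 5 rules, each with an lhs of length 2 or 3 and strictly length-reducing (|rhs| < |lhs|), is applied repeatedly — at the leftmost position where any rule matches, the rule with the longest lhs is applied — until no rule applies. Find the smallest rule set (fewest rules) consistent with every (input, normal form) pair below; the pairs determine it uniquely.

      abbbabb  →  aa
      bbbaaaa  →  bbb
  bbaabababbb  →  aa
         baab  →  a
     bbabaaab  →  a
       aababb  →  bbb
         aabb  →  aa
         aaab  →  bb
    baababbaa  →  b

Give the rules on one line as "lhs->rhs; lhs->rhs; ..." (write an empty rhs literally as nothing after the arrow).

  | abbbabb => abbabb => ababb => aabb => aab => aa
  | bbbaaaa => bbbaaa => bbbaa => bbba => bbb
  | bbaabababbb => bbabababbb => baababbb => bababbb => aabbb => aabb => aab => aa
  | baab => bab => a

aaa->b; ab->a; ba->b; bab->a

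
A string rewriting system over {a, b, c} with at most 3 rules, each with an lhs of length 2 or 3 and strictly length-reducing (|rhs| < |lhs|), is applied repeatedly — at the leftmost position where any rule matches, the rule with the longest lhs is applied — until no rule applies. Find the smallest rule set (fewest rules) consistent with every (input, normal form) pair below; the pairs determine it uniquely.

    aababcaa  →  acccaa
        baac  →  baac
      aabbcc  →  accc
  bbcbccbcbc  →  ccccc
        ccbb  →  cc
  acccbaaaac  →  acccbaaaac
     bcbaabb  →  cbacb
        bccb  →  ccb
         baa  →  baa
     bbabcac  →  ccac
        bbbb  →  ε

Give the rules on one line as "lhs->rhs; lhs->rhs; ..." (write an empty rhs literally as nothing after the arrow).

ab->c; bb->; bc->c

  | aababcaa => acabcaa => acccaa
  | baac
  | aabbcc => acbcc => accc
  | bbcbccbcbc => cbccbcbc => cccbcbc => ccccbc => ccccc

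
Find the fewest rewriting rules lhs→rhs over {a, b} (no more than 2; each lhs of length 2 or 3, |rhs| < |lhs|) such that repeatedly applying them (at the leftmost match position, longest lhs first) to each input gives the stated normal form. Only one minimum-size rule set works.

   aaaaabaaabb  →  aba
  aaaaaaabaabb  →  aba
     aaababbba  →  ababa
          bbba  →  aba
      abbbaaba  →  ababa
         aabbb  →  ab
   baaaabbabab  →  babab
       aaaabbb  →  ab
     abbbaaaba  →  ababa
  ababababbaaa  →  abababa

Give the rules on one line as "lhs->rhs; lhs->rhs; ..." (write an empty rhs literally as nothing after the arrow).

  | aaaaabaaabb => aaaabaaabb => aaabaaabb => aabaaabb => abaaabb => abaabb => ababb => abaa => aba
  | aaaaaaabaabb => aaaaaabaabb => aaaaabaabb => aaaabaabb => aaabaabb => aabaabb => abaabb => ababb => abaa => aba
  | aaababbba => aababbba => ababbba => abaaba => ababa
  | bbba => aba

aa->a; bb->a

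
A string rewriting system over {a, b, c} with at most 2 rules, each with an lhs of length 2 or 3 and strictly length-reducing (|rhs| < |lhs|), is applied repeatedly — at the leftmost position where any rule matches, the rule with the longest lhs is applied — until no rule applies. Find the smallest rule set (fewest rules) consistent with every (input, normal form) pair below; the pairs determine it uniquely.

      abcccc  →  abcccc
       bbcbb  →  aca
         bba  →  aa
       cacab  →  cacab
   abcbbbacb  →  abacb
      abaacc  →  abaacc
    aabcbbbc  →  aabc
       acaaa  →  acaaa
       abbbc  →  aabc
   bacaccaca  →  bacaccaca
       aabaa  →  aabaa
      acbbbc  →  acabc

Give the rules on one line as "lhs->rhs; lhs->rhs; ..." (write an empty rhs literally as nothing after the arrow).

bb->a; bca->

  | abcccc
  | bbcbb => acbb => aca
  | bba => aa
  | cacab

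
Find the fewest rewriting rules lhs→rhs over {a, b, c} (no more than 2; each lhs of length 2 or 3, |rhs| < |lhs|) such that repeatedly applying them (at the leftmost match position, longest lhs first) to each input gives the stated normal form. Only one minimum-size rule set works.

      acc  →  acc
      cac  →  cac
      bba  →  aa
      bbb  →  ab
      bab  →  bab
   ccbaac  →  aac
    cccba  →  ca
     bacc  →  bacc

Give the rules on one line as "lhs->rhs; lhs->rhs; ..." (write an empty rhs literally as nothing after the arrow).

bb->a; ccb->

  | acc
  | cac
  | bba => aa
  | bbb => ab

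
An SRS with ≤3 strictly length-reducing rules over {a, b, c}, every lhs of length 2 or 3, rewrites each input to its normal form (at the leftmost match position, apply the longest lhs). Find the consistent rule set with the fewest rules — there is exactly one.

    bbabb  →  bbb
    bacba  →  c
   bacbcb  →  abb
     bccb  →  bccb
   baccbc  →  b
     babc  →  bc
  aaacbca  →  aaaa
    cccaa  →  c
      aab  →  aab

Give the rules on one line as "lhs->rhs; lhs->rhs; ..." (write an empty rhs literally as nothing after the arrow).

ba->; ca->; cbc->ab

  | bbabb => bbb
  | bacba => cba => c
  | bacbcb => cbcb => abb
  | bccb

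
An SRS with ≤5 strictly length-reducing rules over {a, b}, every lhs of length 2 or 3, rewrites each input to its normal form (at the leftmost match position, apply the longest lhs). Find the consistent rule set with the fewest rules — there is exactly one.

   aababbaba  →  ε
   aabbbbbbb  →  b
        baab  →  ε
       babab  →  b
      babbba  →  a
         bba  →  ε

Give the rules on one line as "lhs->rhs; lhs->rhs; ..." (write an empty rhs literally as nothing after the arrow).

  | aababbaba => babbaba => bbaba => aaba => ba => ε
  | aabbbbbbb => bbbbbbb => abbbbb => bbbb => abb => b
  | baab => ab => ε
  | babab => bab => b

aa->; ab->; ba->; bb->a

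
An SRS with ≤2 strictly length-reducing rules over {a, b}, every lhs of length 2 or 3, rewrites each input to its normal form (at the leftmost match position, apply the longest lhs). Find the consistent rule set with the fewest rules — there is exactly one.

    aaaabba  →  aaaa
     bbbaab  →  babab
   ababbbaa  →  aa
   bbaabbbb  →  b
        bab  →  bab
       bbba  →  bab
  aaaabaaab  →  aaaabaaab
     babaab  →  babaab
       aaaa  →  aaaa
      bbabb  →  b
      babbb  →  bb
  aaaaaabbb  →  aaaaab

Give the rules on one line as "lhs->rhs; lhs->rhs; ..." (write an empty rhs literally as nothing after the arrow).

abb->; bba->ab

  | aaaabba => aaaa
  | bbbaab => babab
  | ababbbaa => abbaa => aa
  | bbaabbbb => ababbbb => abbb => b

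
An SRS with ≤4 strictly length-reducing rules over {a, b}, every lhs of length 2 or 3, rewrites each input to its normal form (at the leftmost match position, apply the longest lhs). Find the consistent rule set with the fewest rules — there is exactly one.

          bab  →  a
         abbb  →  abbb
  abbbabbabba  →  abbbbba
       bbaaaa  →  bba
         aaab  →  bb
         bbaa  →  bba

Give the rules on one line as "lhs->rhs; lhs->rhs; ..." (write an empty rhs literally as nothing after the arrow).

aa->a; aab->bb; bab->aa

  | bab => aa => a
  | abbb
  | abbbabbabba => abbaababba => abbbbabba => abbbaaba => abbbbba
  | bbaaaa => bbaaa => bbaa => bba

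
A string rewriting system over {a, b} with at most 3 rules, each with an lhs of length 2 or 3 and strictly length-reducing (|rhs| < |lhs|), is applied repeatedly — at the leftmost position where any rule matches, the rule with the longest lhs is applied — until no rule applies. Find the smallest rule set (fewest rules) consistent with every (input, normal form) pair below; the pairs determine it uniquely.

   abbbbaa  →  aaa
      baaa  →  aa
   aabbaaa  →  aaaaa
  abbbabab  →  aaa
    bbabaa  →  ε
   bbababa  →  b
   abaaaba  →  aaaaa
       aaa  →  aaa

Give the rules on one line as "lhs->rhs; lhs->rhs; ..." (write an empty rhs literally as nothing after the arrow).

  | abbbbaa => abbbaa => abbaa => abaa => aaa
  | baaa => aa
  | aabbaaa => aabaaa => aaaaa
  | abbbabab => abbabab => ababab => aabab => aaab => aaa

ab->a; ba->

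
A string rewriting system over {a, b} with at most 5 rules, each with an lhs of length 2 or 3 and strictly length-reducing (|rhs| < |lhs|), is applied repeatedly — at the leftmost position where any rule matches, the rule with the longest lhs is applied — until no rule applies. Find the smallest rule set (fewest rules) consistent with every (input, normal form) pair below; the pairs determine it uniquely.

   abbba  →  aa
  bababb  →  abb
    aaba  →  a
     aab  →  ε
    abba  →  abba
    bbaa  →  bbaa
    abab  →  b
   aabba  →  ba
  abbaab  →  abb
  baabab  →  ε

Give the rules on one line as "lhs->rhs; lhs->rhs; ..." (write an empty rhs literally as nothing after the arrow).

aab->; aba->; bab->; bbb->

  | abbba => aa
  | bababb => abb
  | aaba => a
  | aab => ε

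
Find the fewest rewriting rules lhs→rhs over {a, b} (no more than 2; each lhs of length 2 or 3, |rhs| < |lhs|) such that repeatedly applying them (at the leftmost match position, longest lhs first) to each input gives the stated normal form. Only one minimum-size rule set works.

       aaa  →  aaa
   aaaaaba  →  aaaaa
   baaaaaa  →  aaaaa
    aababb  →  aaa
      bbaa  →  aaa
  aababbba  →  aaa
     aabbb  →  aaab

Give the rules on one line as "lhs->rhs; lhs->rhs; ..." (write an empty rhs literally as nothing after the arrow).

  | aaa
  | aaaaaba => aaaaa
  | baaaaaa => aaaaa
  | aababb => aabb => aaa

ba->; bb->a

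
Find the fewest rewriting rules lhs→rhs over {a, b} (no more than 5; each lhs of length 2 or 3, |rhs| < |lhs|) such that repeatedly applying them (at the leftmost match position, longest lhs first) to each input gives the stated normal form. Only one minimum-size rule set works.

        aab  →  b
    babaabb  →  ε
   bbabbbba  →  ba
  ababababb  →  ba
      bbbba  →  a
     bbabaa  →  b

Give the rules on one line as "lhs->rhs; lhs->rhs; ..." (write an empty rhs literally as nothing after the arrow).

  | aab => b
  | babaabb => bbaabb => aabb => bb => ε
  | bbabbbba => abbbba => abbba => abba => aba => ba
  | ababababb => babababb => bbababb => ababb => babb => bab => ba

aa->; ab->a; aba->ba; bb->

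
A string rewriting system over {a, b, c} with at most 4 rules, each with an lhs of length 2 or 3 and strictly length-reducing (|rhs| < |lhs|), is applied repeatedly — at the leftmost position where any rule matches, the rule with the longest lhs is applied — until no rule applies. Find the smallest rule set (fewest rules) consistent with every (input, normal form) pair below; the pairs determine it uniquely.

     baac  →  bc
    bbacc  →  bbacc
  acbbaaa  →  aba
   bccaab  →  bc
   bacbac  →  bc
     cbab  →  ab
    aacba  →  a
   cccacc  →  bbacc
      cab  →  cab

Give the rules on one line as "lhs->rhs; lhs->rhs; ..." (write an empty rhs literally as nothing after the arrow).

  | baac => bc
  | bbacc
  | acbbaaa => abaaa => aba
  | bccaab => bccb => bc

aa->; cb->; ccc->bb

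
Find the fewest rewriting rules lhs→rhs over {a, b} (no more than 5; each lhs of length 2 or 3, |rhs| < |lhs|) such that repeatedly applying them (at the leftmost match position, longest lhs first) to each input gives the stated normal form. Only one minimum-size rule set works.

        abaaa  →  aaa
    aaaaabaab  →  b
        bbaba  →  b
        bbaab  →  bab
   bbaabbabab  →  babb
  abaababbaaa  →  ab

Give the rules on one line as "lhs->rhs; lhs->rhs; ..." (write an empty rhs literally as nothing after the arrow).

aab->b; aba->a; baa->ab; bba->b

  | abaaa => aaa
  | aaaaabaab => aaabaab => abaab => aab => b
  | bbaba => bba => b
  | bbaab => bab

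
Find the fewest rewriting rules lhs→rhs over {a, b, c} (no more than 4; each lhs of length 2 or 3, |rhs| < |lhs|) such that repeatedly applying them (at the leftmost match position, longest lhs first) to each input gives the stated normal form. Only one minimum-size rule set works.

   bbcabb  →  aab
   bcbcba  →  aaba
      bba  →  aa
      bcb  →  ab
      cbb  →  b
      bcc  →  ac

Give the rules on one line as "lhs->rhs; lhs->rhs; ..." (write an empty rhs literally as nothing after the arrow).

bb->a; bc->a; ca->b

  | bbcabb => acabb => abbb => aab
  | bcbcba => abcba => aaba
  | bba => aa
  | bcb => ab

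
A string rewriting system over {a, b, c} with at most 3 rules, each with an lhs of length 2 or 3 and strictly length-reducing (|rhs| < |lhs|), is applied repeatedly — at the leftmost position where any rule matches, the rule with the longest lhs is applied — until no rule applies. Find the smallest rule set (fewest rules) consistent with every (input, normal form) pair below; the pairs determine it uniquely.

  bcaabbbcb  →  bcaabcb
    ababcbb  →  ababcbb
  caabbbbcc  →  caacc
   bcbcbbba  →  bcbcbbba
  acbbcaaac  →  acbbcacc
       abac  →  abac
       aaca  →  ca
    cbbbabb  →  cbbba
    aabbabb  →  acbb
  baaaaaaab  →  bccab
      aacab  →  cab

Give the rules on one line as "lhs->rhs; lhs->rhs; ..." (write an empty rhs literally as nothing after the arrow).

aaa->ac; abb->a; aca->ca

  | bcaabbbcb => bcaabcb
  | ababcbb
  | caabbbbcc => caabbcc => caacc
  | bcbcbbba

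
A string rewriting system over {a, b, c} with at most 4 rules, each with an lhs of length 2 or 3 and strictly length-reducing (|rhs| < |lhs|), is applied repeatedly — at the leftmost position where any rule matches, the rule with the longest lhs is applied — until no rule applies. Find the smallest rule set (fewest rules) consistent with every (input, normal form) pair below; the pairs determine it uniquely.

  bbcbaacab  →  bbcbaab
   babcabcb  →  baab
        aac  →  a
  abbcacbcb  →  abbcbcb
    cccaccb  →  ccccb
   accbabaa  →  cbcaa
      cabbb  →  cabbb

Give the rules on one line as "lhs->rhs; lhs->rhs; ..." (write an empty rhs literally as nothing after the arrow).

aba->ca; abc->a; ac->

  | bbcbaacab => bbcbaab
  | babcabcb => baabcb => baab
  | aac => a
  | abbcacbcb => abbcbcb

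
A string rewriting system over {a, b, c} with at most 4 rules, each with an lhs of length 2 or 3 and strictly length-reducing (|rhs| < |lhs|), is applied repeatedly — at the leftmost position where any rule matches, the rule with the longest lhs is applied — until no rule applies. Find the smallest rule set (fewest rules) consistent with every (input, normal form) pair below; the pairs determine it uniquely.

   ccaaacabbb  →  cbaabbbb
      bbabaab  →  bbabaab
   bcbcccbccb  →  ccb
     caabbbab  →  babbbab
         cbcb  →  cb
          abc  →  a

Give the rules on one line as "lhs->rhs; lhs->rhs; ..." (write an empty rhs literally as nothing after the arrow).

bc->; ca->b; ccc->cc

  | ccaaacabbb => cbaacabbb => cbaabbbb
  | bbabaab
  | bcbcccbccb => bcccbccb => ccbccb => cccb => ccb
  | caabbbab => babbbab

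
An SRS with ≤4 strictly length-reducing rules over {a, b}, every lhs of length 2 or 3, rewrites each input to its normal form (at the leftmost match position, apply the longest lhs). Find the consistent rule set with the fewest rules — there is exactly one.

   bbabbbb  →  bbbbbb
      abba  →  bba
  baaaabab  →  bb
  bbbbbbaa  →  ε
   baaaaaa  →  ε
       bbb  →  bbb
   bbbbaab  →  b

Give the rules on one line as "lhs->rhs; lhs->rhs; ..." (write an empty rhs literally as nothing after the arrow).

  | bbabbbb => bbbbbb
  | abba => bba
  | baaaabab => aaaabab => aabab => bab => bb
  | bbbbbbaa => bbbbbaa => bbbbaa => bbbaa => bbaa => baa => aa => ε

aa->; ab->b; baa->aa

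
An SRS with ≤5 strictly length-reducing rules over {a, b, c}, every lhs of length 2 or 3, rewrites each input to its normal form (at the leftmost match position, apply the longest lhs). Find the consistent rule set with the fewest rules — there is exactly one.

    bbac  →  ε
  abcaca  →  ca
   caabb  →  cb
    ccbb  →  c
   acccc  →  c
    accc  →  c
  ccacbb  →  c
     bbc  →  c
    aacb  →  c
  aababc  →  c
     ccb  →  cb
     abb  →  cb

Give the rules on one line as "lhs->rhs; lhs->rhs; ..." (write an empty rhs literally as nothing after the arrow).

ab->c; ac->; bb->; cc->c

  | bbac => ac => ε
  | abcaca => ccaca => caca => ca
  | caabb => cacb => cb
  | ccbb => cbb => c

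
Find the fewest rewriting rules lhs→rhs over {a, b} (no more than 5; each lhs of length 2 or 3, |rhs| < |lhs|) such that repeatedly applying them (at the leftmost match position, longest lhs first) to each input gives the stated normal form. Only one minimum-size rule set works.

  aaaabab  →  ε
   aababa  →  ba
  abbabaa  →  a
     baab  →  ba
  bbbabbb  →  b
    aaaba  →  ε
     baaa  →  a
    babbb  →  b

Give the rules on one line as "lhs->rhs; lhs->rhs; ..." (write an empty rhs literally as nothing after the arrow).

  | aaaabab => baabab => babb => bb => ε
  | aababa => abba => ba
  | abbabaa => babaa => bba => a
  | baab => ba

aaa->ba; ab->; aba->b; bb->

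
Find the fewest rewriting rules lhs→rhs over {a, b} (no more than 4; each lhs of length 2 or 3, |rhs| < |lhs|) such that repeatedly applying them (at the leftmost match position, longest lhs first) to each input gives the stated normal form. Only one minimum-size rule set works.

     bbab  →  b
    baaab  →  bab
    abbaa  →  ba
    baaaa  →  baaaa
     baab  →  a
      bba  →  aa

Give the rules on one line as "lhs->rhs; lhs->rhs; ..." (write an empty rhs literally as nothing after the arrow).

  | bbab => aab => b
  | baaab => bab
  | abbaa => abaa => ba
  | baaaa

aab->b; aba->b; abb->ab; bb->a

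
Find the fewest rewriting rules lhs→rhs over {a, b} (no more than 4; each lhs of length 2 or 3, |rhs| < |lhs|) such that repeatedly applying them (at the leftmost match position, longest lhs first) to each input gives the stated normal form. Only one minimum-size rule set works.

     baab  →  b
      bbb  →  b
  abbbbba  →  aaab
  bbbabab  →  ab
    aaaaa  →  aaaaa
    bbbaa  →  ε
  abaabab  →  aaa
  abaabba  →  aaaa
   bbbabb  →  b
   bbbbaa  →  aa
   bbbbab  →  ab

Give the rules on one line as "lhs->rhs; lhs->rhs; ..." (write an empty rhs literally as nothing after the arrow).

  | baab => bbb => b
  | bbb => b
  | abbbbba => aabbba => aaaba => aaab
  | bbbabab => babab => bbab => ab

abb->aa; ba->b; baa->bb; bb->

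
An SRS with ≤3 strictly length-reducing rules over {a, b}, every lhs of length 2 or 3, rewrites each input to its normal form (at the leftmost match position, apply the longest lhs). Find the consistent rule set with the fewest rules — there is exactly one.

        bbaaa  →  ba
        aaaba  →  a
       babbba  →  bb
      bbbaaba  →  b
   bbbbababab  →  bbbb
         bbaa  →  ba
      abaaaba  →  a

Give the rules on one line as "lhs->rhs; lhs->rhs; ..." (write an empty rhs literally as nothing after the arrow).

aa->a; ab->; bba->b

  | bbaaa => baa => ba
  | aaaba => aaba => aba => a
  | babbba => bbba => bb
  | bbbaaba => bbaba => bba => b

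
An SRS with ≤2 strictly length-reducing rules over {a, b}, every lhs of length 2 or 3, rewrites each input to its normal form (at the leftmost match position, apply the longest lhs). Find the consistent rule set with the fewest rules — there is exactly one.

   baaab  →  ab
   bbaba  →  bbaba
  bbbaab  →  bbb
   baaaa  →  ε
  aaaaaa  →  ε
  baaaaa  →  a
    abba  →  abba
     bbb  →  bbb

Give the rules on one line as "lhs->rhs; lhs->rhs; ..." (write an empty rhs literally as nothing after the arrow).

  | baaab => ab
  | bbaba
  | bbbaab => bbb
  | baaaa => aa => ε

aa->; baa->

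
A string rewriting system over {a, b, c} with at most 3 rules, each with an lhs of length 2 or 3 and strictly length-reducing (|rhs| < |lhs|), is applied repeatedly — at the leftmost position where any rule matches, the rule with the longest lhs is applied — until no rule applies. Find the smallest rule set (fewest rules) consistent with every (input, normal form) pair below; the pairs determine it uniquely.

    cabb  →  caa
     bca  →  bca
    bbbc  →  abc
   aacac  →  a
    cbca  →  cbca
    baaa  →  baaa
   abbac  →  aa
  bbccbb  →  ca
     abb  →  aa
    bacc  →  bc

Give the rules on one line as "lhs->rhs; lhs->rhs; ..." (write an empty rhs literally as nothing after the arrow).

ac->; bb->a

  | cabb => caa
  | bca
  | bbbc => abc
  | aacac => aac => a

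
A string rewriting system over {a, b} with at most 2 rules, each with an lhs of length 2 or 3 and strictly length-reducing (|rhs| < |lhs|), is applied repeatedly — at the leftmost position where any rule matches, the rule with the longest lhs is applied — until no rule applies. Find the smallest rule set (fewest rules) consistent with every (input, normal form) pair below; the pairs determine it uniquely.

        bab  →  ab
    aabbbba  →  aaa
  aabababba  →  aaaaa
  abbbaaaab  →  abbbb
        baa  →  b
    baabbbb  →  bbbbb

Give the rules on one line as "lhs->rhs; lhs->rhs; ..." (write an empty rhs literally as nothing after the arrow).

  | bab => ab
  | aabbbba => aabbba => aabba => aaba => aaa
  | aabababba => aaababba => aaaabba => aaaaba => aaaaa
  | abbbaaaab => abbbaab => abbbb

ba->a; baa->b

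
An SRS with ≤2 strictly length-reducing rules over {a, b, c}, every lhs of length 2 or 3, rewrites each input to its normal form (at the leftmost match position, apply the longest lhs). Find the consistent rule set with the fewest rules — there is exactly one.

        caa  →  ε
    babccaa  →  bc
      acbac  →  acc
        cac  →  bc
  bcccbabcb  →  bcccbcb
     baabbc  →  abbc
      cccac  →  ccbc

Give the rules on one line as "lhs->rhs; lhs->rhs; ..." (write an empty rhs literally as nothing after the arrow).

  | caa => ba => ε
  | babccaa => bccaa => bcba => bc
  | acbac => acc
  | cac => bc

ba->; ca->b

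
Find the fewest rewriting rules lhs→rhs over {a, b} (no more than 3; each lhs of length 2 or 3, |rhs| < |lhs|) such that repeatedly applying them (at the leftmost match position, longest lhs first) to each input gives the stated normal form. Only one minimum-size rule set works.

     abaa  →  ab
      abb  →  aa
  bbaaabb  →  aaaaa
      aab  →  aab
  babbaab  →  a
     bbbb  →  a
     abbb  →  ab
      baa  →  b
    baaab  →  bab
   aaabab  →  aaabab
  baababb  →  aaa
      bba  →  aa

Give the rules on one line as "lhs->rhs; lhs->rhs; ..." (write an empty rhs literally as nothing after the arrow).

  | abaa => ab
  | abb => aa
  | bbaaabb => aaaabb => aaaaa
  | aab

baa->b; bb->a; bbb->b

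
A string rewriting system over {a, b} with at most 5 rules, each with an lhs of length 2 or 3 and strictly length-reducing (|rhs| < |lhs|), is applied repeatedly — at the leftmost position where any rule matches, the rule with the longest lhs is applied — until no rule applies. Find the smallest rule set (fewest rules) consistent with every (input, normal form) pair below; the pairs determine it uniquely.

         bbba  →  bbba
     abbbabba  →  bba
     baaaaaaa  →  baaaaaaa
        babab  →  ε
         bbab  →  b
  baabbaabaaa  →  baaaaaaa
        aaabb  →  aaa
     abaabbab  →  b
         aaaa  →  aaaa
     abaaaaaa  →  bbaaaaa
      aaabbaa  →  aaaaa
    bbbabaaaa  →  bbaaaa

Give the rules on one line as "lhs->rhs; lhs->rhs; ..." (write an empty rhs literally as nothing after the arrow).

  | bbba
  | abbbabba => bbabba => bba
  | baaaaaaa
  | babab => ab => ε

aab->aa; ab->; aba->bb; bab->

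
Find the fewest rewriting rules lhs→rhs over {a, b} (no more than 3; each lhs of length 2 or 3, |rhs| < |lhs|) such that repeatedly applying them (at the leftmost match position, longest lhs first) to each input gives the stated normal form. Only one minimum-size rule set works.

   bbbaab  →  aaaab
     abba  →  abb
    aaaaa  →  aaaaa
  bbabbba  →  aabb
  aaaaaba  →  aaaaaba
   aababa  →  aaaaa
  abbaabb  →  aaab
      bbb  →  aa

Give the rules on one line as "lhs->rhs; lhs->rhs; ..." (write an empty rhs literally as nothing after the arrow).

  | bbbaab => aaaab
  | abba => abb
  | aaaaa
  | bbabbba => bbbbba => aabba => aabb

bab->aa; bba->bb; bbb->aa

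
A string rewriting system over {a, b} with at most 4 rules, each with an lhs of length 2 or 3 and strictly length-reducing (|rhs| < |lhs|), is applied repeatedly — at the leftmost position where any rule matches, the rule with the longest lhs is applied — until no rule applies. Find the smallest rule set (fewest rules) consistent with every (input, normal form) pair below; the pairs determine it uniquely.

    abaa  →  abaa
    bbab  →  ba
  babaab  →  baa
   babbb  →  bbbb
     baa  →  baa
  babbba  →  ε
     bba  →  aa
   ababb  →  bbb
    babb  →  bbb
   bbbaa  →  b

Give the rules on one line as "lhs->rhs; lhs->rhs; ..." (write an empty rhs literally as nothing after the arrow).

aaa->; aab->ba; abb->bb; bba->aa

  | abaa
  | bbab => aab => ba
  | babaab => babba => bbba => baa
  | babbb => bbbb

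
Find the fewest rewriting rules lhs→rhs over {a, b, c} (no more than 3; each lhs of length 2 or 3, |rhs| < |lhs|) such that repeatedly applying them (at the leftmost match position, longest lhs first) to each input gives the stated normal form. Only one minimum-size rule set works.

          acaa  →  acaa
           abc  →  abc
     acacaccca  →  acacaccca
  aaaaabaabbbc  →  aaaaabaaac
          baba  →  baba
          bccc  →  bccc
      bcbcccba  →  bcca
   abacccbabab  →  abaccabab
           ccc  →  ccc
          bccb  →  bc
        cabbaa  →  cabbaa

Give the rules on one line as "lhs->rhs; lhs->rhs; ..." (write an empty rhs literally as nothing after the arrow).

bbb->a; cb->

  | acaa
  | abc
  | acacaccca
  | aaaaabaabbbc => aaaaabaaac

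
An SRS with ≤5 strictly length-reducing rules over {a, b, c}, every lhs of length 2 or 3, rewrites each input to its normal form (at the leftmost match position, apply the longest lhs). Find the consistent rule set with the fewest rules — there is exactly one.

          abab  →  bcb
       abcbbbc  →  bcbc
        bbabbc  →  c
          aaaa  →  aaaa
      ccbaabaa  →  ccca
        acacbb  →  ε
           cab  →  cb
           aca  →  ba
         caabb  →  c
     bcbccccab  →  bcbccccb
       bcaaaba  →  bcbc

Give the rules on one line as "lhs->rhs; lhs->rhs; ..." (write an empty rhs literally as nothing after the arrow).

ab->b; aba->bc; ac->b; bb->

  | abab => bcb
  | abcbbbc => bcbbbc => bcbc
  | bbabbc => abbc => bbc => c
  | aaaa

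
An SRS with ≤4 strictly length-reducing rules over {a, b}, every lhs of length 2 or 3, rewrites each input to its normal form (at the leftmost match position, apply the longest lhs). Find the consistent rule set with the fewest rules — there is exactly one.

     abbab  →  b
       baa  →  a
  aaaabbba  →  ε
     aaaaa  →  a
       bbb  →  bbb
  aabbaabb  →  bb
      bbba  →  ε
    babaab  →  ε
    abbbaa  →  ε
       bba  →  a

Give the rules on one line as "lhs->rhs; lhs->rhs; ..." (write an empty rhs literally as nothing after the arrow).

aa->; ab->; ba->; bba->a

  | abbab => bab => b
  | baa => a
  | aaaabbba => aabbba => bbba => ba => ε
  | aaaaa => aaa => a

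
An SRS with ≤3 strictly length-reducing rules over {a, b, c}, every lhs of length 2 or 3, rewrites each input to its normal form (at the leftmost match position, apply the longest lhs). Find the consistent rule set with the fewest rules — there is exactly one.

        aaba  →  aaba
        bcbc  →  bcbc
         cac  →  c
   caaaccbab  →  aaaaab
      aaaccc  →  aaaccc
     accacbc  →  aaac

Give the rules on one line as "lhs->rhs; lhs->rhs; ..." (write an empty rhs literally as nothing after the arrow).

ca->; ccb->aa

  | aaba
  | bcbc
  | cac => c
  | caaaccbab => aaccbab => aaaaab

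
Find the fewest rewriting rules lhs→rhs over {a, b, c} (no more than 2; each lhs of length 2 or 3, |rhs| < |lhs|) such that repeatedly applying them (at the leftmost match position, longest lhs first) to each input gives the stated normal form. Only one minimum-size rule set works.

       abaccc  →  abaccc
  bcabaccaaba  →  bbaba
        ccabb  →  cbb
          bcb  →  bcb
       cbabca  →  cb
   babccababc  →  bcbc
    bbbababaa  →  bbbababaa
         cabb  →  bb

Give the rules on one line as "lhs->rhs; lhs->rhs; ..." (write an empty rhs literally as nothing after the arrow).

abc->c; ca->

  | abaccc
  | bcabaccaaba => bbaccaaba => bbacaba => bbaba
  | ccabb => cbb
  | bcb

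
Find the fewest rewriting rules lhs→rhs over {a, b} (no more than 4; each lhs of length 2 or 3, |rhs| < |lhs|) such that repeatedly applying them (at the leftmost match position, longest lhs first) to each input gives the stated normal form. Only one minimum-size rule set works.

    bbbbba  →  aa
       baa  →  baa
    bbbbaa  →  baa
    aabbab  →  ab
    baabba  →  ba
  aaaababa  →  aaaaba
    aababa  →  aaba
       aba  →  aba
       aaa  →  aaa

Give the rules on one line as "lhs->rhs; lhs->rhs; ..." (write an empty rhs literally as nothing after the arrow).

  | bbbbba => abbba => bba => aa
  | baa
  | bbbbaa => abbaa => baa
  | aabbab => abab => ab

abb->b; bab->b; bb->a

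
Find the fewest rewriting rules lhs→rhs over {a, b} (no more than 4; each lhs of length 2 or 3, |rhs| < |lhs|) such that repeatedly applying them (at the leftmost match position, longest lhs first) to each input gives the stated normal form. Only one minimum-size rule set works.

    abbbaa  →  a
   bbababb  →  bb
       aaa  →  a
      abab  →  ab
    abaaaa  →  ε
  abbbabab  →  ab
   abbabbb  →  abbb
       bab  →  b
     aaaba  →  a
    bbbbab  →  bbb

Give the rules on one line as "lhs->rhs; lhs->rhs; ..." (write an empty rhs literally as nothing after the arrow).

aa->; ba->; bba->

  | abbbaa => aba => a
  | bbababb => babb => bb
  | aaa => a
  | abab => ab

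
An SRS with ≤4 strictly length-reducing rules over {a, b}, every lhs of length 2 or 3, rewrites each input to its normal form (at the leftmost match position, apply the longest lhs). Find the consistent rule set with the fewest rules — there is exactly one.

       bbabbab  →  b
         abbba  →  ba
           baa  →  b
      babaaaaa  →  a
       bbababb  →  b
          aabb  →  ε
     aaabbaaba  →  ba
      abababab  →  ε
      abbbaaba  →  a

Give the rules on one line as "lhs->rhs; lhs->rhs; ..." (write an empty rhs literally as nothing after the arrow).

aa->; ab->b; bb->

  | bbabbab => abbab => bbab => ab => b
  | abbba => bbba => ba
  | baa => b
  | babaaaaa => bbaaaaa => aaaaa => aaa => a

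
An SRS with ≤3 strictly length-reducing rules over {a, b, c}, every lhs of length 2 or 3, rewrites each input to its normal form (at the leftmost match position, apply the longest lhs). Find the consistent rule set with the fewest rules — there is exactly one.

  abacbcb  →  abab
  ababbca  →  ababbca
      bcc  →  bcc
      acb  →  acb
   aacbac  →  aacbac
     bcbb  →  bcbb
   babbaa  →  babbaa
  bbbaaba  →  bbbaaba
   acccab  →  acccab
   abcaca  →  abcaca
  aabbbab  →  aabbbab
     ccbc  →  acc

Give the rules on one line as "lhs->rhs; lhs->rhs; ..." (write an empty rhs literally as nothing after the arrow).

  | abacbcb => abab
  | ababbca
  | bcc
  | acb

cbc->; ccb->ac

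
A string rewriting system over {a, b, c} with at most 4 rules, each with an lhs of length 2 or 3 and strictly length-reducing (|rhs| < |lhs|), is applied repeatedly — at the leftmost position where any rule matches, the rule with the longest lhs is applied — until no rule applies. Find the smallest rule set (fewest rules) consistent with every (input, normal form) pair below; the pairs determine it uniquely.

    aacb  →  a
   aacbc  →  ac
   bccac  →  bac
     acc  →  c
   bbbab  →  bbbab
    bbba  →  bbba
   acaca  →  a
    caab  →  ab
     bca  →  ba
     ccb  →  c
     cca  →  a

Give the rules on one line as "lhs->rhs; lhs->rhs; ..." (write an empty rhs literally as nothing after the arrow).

aa->a; acc->c; ca->a; cb->

  | aacb => acb => a
  | aacbc => acbc => ac
  | bccac => bcac => bac
  | acc => c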